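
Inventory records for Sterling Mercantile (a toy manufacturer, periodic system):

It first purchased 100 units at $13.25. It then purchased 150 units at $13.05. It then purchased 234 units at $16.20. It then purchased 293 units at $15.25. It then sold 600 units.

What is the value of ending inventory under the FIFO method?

Sale 1 (600) [FIFO — oldest first]: 100 @ $13.25 + 150 @ $13.05 + 234 @ $16.20 + 116 @ $15.25 = $8,842.30
Ending inventory: 177 @ $15.25 = $2,699.25
Check: goods available $11,541.55 = COGS $8,842.30 + ending $2,699.25

Ending inventory = $2,699.25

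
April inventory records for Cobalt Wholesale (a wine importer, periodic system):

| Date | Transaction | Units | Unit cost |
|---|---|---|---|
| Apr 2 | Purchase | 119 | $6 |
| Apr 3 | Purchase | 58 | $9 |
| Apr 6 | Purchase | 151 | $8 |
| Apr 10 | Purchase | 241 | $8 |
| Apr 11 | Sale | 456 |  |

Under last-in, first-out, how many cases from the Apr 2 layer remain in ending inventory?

Apr 11, 456 sold [LIFO — newest first]: 241 @ $8 + 151 @ $8 + 58 @ $9 + 6 @ $6 = $3,694
Ending inventory: 113 @ $6 = $678

113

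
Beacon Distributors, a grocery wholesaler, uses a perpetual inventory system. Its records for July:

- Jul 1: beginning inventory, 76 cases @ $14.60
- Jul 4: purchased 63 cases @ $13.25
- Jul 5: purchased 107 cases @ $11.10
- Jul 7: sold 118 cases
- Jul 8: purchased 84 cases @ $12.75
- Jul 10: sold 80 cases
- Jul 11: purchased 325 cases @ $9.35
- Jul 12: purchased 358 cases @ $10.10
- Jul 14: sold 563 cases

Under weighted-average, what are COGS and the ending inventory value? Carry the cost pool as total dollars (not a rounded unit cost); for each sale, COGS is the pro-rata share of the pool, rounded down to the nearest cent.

COGS = $8,280.05; ending inventory = $2,577.55

After Jul 1: 76 on hand, pool $1,109.60 (≈ $14.6000 each)
After Jul 4: 139 on hand, pool $1,944.35 (≈ $13.9881 each)
After Jul 5: 246 on hand, pool $3,132.05 (≈ $12.7319 each)
Jul 7, sell 118: 118/246 × $3,132.05 → $1,502.36
After Jul 8: 212 on hand, pool $2,700.69 (≈ $12.7391 each)
Jul 10, sell 80: 80/212 × $2,700.69 → $1,019.12
After Jul 11: 457 on hand, pool $4,720.32 (≈ $10.3289 each)
After Jul 12: 815 on hand, pool $8,336.12 (≈ $10.2284 each)
Jul 14, sell 563: 563/815 × $8,336.12 → $5,758.57
Total COGS = $1,502.36 + $1,019.12 + $5,758.57 = $8,280.05
Ending inventory (cost pool remaining) = $2,577.55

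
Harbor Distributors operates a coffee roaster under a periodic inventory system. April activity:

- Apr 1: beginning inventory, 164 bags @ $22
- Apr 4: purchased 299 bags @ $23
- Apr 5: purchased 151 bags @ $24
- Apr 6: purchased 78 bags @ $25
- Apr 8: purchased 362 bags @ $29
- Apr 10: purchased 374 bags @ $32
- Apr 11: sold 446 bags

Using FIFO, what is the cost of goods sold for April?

Apr 11, 446 sold [FIFO — oldest first]: 164 @ $22 + 282 @ $23 = $10,094
Ending inventory: 17 @ $23 + 151 @ $24 + 78 @ $25 + 362 @ $29 + 374 @ $32 = $28,431
Check: goods available $38,525 = COGS $10,094 + ending $28,431

COGS = $10,094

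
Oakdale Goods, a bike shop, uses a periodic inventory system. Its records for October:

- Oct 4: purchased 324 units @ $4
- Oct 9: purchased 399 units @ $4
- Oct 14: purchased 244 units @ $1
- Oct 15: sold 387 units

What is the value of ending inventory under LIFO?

Ending inventory = $2,320

Oct 15, 387 sold [LIFO — newest first]: 244 @ $1 + 143 @ $4 = $816
Ending inventory: 324 @ $4 + 256 @ $4 = $2,320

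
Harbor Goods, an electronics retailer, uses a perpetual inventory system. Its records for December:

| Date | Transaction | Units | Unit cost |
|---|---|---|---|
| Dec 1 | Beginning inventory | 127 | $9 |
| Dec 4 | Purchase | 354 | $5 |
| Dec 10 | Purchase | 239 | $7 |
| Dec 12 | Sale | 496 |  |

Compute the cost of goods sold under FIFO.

COGS = $3,018

Dec 12, 496 sold [FIFO — oldest first]: 127 @ $9 + 354 @ $5 + 15 @ $7 = $3,018
Ending inventory: 224 @ $7 = $1,568
Check: goods available $4,586 = COGS $3,018 + ending $1,568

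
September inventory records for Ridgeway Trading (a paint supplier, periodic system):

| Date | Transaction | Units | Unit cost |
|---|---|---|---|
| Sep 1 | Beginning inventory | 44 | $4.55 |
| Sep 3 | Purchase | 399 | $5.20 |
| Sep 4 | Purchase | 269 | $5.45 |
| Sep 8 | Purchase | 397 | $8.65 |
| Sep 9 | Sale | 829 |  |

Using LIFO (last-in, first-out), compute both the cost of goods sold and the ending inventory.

COGS = $5,747.70; ending inventory = $1,427.40

Sep 9, 829 sold [LIFO — newest first]: 397 @ $8.65 + 269 @ $5.45 + 163 @ $5.20 = $5,747.70
Ending inventory: 44 @ $4.55 + 236 @ $5.20 = $1,427.40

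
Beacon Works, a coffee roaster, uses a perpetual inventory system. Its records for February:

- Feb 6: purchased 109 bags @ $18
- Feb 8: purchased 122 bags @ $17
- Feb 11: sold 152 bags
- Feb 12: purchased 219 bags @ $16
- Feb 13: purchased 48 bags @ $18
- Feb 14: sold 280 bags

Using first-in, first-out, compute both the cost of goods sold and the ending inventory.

Feb 11, 152 sold [FIFO — oldest first]: 109 @ $18 + 43 @ $17 = $2,693
Feb 14, 280 sold [FIFO — oldest first]: 79 @ $17 + 201 @ $16 = $4,559
Total COGS = $2,693 + $4,559 = $7,252
Ending inventory: 18 @ $16 + 48 @ $18 = $1,152
Check: goods available $8,404 = COGS $7,252 + ending $1,152

COGS = $7,252; ending inventory = $1,152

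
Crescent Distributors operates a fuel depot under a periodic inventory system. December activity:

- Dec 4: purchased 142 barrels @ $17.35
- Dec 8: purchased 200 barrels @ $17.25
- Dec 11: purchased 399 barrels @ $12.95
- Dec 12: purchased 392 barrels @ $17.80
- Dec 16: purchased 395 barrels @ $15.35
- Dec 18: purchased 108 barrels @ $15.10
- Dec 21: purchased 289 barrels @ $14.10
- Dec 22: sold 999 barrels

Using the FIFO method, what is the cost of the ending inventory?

Dec 22, 999 sold [FIFO — oldest first]: 142 @ $17.35 + 200 @ $17.25 + 399 @ $12.95 + 258 @ $17.80 = $15,673.15
Ending inventory: 134 @ $17.80 + 395 @ $15.35 + 108 @ $15.10 + 289 @ $14.10 = $14,154.15

Ending inventory = $14,154.15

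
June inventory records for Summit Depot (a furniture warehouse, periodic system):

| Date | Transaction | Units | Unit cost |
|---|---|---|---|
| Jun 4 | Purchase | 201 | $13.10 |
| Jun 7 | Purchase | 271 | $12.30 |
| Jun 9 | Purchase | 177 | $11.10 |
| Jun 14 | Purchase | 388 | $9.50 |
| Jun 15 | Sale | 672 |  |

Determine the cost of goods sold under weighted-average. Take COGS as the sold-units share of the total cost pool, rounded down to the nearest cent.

Jun 15, sell 672: 672/1037 × $11,617.10 → $7,528.14
Ending inventory (cost pool remaining) = $4,088.96

COGS = $7,528.14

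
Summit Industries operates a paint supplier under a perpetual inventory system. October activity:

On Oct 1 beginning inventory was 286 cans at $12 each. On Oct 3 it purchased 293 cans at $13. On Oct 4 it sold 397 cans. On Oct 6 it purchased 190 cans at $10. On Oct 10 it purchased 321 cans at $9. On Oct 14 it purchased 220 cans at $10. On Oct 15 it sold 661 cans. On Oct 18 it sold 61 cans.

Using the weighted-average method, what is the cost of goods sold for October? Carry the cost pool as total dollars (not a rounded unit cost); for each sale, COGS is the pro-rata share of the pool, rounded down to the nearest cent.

After Oct 1: 286 on hand, pool $3,432.00 (≈ $12.0000 each)
After Oct 3: 579 on hand, pool $7,241.00 (≈ $12.5060 each)
Oct 4, sell 397: 397/579 × $7,241.00 → $4,964.89
After Oct 6: 372 on hand, pool $4,176.11 (≈ $11.2261 each)
After Oct 10: 693 on hand, pool $7,065.11 (≈ $10.1950 each)
After Oct 14: 913 on hand, pool $9,265.11 (≈ $10.1480 each)
Oct 15, sell 661: 661/913 × $9,265.11 → $6,707.81
Oct 18, sell 61: 61/252 × $2,557.30 → $619.02
Total COGS = $4,964.89 + $6,707.81 + $619.02 = $12,291.72
Ending inventory (cost pool remaining) = $1,938.28
Check: goods available $14,230.00 = COGS $12,291.72 + ending $1,938.28

COGS = $12,291.72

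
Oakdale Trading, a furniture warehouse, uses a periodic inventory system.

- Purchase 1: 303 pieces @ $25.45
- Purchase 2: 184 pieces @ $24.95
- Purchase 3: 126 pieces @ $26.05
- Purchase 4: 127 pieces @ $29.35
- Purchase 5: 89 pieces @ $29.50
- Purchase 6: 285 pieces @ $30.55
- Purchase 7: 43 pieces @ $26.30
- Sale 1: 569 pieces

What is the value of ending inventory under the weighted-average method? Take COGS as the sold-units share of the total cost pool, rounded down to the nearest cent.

Ending inventory = $16,148.43

Sale 1, sell 569: 569/1157 × $31,775.05 → $15,626.62
Ending inventory (cost pool remaining) = $16,148.43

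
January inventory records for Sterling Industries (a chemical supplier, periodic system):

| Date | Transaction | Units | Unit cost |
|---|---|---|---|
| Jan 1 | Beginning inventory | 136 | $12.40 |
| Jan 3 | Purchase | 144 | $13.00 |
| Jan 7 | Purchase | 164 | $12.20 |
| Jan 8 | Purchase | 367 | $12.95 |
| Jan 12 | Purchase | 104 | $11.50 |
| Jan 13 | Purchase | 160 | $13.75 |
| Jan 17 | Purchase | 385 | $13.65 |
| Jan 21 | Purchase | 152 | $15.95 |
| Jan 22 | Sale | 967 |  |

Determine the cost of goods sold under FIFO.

COGS = $12,222.85

Jan 22, 967 sold [FIFO — oldest first]: 136 @ $12.40 + 144 @ $13.00 + 164 @ $12.20 + 367 @ $12.95 + 104 @ $11.50 + 52 @ $13.75 = $12,222.85
Ending inventory: 108 @ $13.75 + 385 @ $13.65 + 152 @ $15.95 = $9,164.65
Check: goods available $21,387.50 = COGS $12,222.85 + ending $9,164.65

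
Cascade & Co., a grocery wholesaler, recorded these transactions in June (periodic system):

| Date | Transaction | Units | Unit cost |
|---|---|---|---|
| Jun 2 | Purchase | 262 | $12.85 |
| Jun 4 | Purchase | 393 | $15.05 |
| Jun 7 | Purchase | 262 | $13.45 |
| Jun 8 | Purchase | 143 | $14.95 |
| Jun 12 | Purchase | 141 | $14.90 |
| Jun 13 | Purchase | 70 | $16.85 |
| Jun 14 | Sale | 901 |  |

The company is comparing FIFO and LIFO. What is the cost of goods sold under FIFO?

FIFO COGS: 262 @ $12.85 + 393 @ $15.05 + 246 @ $13.45 = $12,590.05
LIFO COGS: 70 @ $16.85 + 141 @ $14.90 + 143 @ $14.95 + 262 @ $13.45 + 285 @ $15.05 = $13,231.40

COGS = $12,590.05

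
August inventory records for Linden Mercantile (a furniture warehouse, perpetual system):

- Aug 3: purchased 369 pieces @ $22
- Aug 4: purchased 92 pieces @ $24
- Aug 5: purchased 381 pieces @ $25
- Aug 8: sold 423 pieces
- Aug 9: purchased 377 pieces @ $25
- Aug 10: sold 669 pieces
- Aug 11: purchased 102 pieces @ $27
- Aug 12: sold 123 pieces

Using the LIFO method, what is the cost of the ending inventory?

Ending inventory = $2,332

Aug 8, 423 sold [LIFO — newest first]: 381 @ $25 + 42 @ $24 = $10,533
Aug 10, 669 sold [LIFO — newest first]: 377 @ $25 + 50 @ $24 + 242 @ $22 = $15,949
Aug 12, 123 sold [LIFO — newest first]: 102 @ $27 + 21 @ $22 = $3,216
Total COGS = $10,533 + $15,949 + $3,216 = $29,698
Ending inventory: 106 @ $22 = $2,332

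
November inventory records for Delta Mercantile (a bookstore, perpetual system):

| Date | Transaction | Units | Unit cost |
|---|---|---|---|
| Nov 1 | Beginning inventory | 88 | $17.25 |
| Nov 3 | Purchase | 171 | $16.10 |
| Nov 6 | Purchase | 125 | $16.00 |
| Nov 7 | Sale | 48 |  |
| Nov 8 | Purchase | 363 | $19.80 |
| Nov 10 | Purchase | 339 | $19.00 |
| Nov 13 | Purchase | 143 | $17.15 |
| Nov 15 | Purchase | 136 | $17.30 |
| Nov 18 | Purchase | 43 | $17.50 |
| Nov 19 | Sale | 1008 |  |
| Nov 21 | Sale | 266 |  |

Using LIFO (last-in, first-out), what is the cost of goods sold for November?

COGS = $23,973.75

Nov 7, 48 sold [LIFO — newest first]: 48 @ $16.00 = $768.00
Nov 19, 1008 sold [LIFO — newest first]: 43 @ $17.50 + 136 @ $17.30 + 143 @ $17.15 + 339 @ $19.00 + 347 @ $19.80 = $18,869.35
Nov 21, 266 sold [LIFO — newest first]: 16 @ $19.80 + 77 @ $16.00 + 171 @ $16.10 + 2 @ $17.25 = $4,336.40
Total COGS = $768.00 + $18,869.35 + $4,336.40 = $23,973.75
Ending inventory: 86 @ $17.25 = $1,483.50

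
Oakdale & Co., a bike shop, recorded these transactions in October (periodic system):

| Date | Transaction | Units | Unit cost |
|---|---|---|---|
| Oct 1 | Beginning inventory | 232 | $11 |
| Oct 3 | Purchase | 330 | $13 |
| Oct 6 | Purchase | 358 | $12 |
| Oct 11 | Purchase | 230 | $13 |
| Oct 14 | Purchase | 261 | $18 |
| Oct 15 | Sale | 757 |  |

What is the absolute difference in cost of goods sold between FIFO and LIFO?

$1,698

FIFO COGS: 232 @ $11 + 330 @ $13 + 195 @ $12 = $9,182
LIFO COGS: 261 @ $18 + 230 @ $13 + 266 @ $12 = $10,880
Difference = |$9,182 − $10,880| = $1,698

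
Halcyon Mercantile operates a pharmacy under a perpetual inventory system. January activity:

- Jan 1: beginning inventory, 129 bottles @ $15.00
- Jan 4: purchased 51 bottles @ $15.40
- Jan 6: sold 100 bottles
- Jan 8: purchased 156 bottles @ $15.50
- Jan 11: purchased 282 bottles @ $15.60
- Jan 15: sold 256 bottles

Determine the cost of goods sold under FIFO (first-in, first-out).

Jan 6, 100 sold [FIFO — oldest first]: 100 @ $15.00 = $1,500.00
Jan 15, 256 sold [FIFO — oldest first]: 29 @ $15.00 + 51 @ $15.40 + 156 @ $15.50 + 20 @ $15.60 = $3,950.40
Total COGS = $1,500.00 + $3,950.40 = $5,450.40
Ending inventory: 262 @ $15.60 = $4,087.20
Check: goods available $9,537.60 = COGS $5,450.40 + ending $4,087.20

COGS = $5,450.40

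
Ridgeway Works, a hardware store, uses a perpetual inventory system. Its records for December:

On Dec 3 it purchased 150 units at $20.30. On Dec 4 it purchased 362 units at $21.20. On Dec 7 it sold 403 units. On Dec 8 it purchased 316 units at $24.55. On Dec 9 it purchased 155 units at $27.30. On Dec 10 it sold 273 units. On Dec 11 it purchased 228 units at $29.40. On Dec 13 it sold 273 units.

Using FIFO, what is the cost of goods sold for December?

COGS = $21,780.50

Dec 7, 403 sold [FIFO — oldest first]: 150 @ $20.30 + 253 @ $21.20 = $8,408.60
Dec 10, 273 sold [FIFO — oldest first]: 109 @ $21.20 + 164 @ $24.55 = $6,337.00
Dec 13, 273 sold [FIFO — oldest first]: 152 @ $24.55 + 121 @ $27.30 = $7,034.90
Total COGS = $8,408.60 + $6,337.00 + $7,034.90 = $21,780.50
Ending inventory: 34 @ $27.30 + 228 @ $29.40 = $7,631.40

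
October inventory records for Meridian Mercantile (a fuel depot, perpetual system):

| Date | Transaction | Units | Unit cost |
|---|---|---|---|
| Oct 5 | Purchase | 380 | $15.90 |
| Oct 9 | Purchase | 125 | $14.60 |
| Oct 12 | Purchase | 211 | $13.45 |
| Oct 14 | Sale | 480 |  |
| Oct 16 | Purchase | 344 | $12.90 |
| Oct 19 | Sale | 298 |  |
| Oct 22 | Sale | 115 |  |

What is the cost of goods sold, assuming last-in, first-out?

Oct 14, 480 sold [LIFO — newest first]: 211 @ $13.45 + 125 @ $14.60 + 144 @ $15.90 = $6,952.55
Oct 19, 298 sold [LIFO — newest first]: 298 @ $12.90 = $3,844.20
Oct 22, 115 sold [LIFO — newest first]: 46 @ $12.90 + 69 @ $15.90 = $1,690.50
Total COGS = $6,952.55 + $3,844.20 + $1,690.50 = $12,487.25
Ending inventory: 167 @ $15.90 = $2,655.30

COGS = $12,487.25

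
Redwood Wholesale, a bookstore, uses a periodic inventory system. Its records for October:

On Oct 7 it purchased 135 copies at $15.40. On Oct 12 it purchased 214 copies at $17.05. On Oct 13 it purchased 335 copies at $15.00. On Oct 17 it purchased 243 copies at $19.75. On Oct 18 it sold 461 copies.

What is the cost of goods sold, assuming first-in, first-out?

COGS = $7,407.70

Oct 18, 461 sold [FIFO — oldest first]: 135 @ $15.40 + 214 @ $17.05 + 112 @ $15.00 = $7,407.70
Ending inventory: 223 @ $15.00 + 243 @ $19.75 = $8,144.25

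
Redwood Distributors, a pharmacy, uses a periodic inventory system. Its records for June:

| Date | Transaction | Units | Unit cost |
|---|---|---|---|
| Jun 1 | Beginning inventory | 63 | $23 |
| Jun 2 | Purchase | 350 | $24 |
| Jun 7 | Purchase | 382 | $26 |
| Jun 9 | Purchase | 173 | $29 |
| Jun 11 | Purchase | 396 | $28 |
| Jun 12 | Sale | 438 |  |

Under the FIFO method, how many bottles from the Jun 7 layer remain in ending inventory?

357

Jun 12, 438 sold [FIFO — oldest first]: 63 @ $23 + 350 @ $24 + 25 @ $26 = $10,499
Ending inventory: 357 @ $26 + 173 @ $29 + 396 @ $28 = $25,387
Check: goods available $35,886 = COGS $10,499 + ending $25,387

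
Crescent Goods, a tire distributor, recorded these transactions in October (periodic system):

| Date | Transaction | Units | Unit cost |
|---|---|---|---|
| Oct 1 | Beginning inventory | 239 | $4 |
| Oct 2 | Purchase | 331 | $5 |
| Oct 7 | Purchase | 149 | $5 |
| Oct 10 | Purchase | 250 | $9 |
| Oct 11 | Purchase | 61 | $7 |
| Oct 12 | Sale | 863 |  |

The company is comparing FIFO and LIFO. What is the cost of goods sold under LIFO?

FIFO COGS: 239 @ $4 + 331 @ $5 + 149 @ $5 + 144 @ $9 = $4,652
LIFO COGS: 61 @ $7 + 250 @ $9 + 149 @ $5 + 331 @ $5 + 72 @ $4 = $5,365

COGS = $5,365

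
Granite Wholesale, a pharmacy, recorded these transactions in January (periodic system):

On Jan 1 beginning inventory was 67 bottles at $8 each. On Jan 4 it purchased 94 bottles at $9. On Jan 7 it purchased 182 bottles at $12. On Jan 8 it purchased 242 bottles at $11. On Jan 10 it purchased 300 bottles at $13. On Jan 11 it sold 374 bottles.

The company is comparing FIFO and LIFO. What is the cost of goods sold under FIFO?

FIFO COGS: 67 @ $8 + 94 @ $9 + 182 @ $12 + 31 @ $11 = $3,907
LIFO COGS: 300 @ $13 + 74 @ $11 = $4,714

COGS = $3,907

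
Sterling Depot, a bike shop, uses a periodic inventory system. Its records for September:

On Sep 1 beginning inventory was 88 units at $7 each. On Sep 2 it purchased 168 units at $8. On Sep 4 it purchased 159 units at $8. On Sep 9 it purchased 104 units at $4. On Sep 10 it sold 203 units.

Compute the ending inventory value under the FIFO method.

Sep 10, 203 sold [FIFO — oldest first]: 88 @ $7 + 115 @ $8 = $1,536
Ending inventory: 53 @ $8 + 159 @ $8 + 104 @ $4 = $2,112

Ending inventory = $2,112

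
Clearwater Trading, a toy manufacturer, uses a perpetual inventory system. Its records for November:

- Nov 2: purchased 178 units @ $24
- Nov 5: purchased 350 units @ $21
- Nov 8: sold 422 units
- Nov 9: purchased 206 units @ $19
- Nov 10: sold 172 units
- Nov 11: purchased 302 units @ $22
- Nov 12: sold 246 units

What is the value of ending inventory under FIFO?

Ending inventory = $4,312

Nov 8, 422 sold [FIFO — oldest first]: 178 @ $24 + 244 @ $21 = $9,396
Nov 10, 172 sold [FIFO — oldest first]: 106 @ $21 + 66 @ $19 = $3,480
Nov 12, 246 sold [FIFO — oldest first]: 140 @ $19 + 106 @ $22 = $4,992
Total COGS = $9,396 + $3,480 + $4,992 = $17,868
Ending inventory: 196 @ $22 = $4,312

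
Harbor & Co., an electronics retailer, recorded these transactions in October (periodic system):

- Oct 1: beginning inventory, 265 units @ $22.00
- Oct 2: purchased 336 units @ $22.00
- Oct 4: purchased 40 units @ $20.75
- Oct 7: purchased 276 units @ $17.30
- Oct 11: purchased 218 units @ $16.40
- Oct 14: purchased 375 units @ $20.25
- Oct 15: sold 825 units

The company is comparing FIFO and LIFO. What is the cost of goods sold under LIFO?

FIFO COGS: 265 @ $22.00 + 336 @ $22.00 + 40 @ $20.75 + 184 @ $17.30 = $17,235.20
LIFO COGS: 375 @ $20.25 + 218 @ $16.40 + 232 @ $17.30 = $15,182.55

COGS = $15,182.55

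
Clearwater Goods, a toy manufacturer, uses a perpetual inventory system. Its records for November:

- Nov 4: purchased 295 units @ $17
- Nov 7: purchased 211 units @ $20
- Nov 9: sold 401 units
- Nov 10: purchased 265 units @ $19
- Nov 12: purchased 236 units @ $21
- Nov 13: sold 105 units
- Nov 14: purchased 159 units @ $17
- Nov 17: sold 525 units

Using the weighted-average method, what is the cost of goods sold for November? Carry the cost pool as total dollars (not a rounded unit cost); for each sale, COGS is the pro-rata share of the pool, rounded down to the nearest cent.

COGS = $19,362.52

After Nov 4: 295 on hand, pool $5,015.00 (≈ $17.0000 each)
After Nov 7: 506 on hand, pool $9,235.00 (≈ $18.2510 each)
Nov 9, sell 401: 401/506 × $9,235.00 → $7,318.64
After Nov 10: 370 on hand, pool $6,951.36 (≈ $18.7875 each)
After Nov 12: 606 on hand, pool $11,907.36 (≈ $19.6491 each)
Nov 13, sell 105: 105/606 × $11,907.36 → $2,063.15
After Nov 14: 660 on hand, pool $12,547.21 (≈ $19.0109 each)
Nov 17, sell 525: 525/660 × $12,547.21 → $9,980.73
Total COGS = $7,318.64 + $2,063.15 + $9,980.73 = $19,362.52
Ending inventory (cost pool remaining) = $2,566.48
Check: goods available $21,929.00 = COGS $19,362.52 + ending $2,566.48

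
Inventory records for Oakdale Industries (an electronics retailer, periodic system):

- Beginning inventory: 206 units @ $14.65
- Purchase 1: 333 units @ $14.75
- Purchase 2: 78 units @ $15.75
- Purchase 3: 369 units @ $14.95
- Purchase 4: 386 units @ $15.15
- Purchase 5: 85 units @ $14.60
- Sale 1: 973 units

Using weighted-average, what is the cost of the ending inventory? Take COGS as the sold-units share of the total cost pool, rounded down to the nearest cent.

Sale 1, sell 973: 973/1457 × $21,763.60 → $14,533.96
Ending inventory (cost pool remaining) = $7,229.64

Ending inventory = $7,229.64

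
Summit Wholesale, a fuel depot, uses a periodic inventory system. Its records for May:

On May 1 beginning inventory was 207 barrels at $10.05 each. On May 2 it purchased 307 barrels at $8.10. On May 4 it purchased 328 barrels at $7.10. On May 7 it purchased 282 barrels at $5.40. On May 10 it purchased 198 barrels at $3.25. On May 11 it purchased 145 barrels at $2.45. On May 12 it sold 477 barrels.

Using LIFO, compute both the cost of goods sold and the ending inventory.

COGS = $1,722.35; ending inventory = $7,695.05

May 12, 477 sold [LIFO — newest first]: 145 @ $2.45 + 198 @ $3.25 + 134 @ $5.40 = $1,722.35
Ending inventory: 207 @ $10.05 + 307 @ $8.10 + 328 @ $7.10 + 148 @ $5.40 = $7,695.05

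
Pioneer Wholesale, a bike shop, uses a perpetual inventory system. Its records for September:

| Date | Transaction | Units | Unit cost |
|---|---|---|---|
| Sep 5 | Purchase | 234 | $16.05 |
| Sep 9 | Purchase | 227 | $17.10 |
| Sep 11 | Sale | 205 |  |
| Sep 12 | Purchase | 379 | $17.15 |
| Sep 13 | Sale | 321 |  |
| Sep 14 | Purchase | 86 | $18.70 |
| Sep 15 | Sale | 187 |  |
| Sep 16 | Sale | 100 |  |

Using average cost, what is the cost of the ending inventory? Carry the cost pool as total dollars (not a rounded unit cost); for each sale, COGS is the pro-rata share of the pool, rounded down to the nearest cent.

Ending inventory = $1,954.77

After Sep 5: 234 on hand, pool $3,755.70 (≈ $16.0500 each)
After Sep 9: 461 on hand, pool $7,637.40 (≈ $16.5670 each)
Sep 11, sell 205: 205/461 × $7,637.40 → $3,396.24
After Sep 12: 635 on hand, pool $10,741.01 (≈ $16.9150 each)
Sep 13, sell 321: 321/635 × $10,741.01 → $5,429.70
After Sep 14: 400 on hand, pool $6,919.51 (≈ $17.2988 each)
Sep 15, sell 187: 187/400 × $6,919.51 → $3,234.87
Sep 16, sell 100: 100/213 × $3,684.64 → $1,729.87
Total COGS = $3,396.24 + $5,429.70 + $3,234.87 + $1,729.87 = $13,790.68
Ending inventory (cost pool remaining) = $1,954.77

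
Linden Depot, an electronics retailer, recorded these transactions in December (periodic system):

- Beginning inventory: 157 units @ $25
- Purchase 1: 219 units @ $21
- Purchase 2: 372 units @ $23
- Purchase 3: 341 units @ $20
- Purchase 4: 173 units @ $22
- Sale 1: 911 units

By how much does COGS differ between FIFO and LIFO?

$633

FIFO COGS: 157 @ $25 + 219 @ $21 + 372 @ $23 + 163 @ $20 = $20,340
LIFO COGS: 173 @ $22 + 341 @ $20 + 372 @ $23 + 25 @ $21 = $19,707
Difference = |$20,340 − $19,707| = $633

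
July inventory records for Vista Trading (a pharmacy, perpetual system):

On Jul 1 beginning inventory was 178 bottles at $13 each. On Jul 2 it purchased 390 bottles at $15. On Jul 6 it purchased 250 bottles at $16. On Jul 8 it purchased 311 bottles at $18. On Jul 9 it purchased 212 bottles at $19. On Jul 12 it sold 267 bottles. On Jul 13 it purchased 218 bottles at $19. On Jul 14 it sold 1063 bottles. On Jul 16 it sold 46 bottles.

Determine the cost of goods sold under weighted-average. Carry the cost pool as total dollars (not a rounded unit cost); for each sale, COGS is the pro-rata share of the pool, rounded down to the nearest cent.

COGS = $22,873.47

After Jul 1: 178 on hand, pool $2,314.00 (≈ $13.0000 each)
After Jul 2: 568 on hand, pool $8,164.00 (≈ $14.3732 each)
After Jul 6: 818 on hand, pool $12,164.00 (≈ $14.8704 each)
After Jul 8: 1129 on hand, pool $17,762.00 (≈ $15.7325 each)
After Jul 9: 1341 on hand, pool $21,790.00 (≈ $16.2491 each)
Jul 12, sell 267: 267/1341 × $21,790.00 → $4,338.50
After Jul 13: 1292 on hand, pool $21,593.50 (≈ $16.7132 each)
Jul 14, sell 1063: 1063/1292 × $21,593.50 → $17,766.16
Jul 16, sell 46: 46/229 × $3,827.34 → $768.81
Total COGS = $4,338.50 + $17,766.16 + $768.81 = $22,873.47
Ending inventory (cost pool remaining) = $3,058.53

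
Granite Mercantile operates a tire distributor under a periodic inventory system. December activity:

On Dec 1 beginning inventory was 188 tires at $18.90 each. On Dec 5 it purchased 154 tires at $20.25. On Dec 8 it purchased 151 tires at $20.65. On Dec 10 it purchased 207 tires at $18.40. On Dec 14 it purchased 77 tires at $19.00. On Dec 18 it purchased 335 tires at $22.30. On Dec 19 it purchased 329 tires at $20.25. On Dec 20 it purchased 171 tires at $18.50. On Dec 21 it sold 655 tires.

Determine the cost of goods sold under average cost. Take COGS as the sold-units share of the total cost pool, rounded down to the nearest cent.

COGS = $13,147.90

Dec 21, sell 655: 655/1612 × $32,357.90 → $13,147.90
Ending inventory (cost pool remaining) = $19,210.00
Check: goods available $32,357.90 = COGS $13,147.90 + ending $19,210.00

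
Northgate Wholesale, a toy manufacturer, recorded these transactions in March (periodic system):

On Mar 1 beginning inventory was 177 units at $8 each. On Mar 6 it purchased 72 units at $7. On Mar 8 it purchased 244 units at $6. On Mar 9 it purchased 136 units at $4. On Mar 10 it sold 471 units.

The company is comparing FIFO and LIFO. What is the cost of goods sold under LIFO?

COGS = $2,664

FIFO COGS: 177 @ $8 + 72 @ $7 + 222 @ $6 = $3,252
LIFO COGS: 136 @ $4 + 244 @ $6 + 72 @ $7 + 19 @ $8 = $2,664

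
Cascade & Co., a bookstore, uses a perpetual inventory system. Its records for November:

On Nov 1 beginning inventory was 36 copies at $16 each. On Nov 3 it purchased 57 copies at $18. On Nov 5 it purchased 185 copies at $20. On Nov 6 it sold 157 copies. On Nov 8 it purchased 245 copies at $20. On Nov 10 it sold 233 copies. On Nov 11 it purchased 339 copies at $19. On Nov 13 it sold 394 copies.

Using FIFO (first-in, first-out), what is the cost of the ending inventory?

Ending inventory = $1,482

Nov 6, 157 sold [FIFO — oldest first]: 36 @ $16 + 57 @ $18 + 64 @ $20 = $2,882
Nov 10, 233 sold [FIFO — oldest first]: 121 @ $20 + 112 @ $20 = $4,660
Nov 13, 394 sold [FIFO — oldest first]: 133 @ $20 + 261 @ $19 = $7,619
Total COGS = $2,882 + $4,660 + $7,619 = $15,161
Ending inventory: 78 @ $19 = $1,482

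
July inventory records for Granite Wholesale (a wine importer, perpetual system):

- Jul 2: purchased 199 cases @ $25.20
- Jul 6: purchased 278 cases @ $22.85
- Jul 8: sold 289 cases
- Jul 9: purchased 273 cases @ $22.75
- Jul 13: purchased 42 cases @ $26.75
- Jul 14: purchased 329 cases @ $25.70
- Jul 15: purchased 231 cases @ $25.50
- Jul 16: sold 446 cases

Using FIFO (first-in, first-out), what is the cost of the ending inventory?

Ending inventory = $15,810.55

Jul 8, 289 sold [FIFO — oldest first]: 199 @ $25.20 + 90 @ $22.85 = $7,071.30
Jul 16, 446 sold [FIFO — oldest first]: 188 @ $22.85 + 258 @ $22.75 = $10,165.30
Total COGS = $7,071.30 + $10,165.30 = $17,236.60
Ending inventory: 15 @ $22.75 + 42 @ $26.75 + 329 @ $25.70 + 231 @ $25.50 = $15,810.55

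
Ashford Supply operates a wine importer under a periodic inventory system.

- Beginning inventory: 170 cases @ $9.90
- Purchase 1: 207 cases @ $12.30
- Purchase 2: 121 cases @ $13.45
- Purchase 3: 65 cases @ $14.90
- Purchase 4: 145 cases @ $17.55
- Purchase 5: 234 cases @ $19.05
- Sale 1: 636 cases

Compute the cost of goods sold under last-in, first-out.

COGS = $10,471.70

Sale 1 (636) [LIFO — newest first]: 234 @ $19.05 + 145 @ $17.55 + 65 @ $14.90 + 121 @ $13.45 + 71 @ $12.30 = $10,471.70
Ending inventory: 170 @ $9.90 + 136 @ $12.30 = $3,355.80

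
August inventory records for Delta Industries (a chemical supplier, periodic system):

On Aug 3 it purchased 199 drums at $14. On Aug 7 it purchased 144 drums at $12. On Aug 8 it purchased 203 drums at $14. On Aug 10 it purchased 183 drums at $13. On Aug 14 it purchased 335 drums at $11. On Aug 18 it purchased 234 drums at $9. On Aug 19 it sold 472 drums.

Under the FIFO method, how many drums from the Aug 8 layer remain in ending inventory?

Aug 19, 472 sold [FIFO — oldest first]: 199 @ $14 + 144 @ $12 + 129 @ $14 = $6,320
Ending inventory: 74 @ $14 + 183 @ $13 + 335 @ $11 + 234 @ $9 = $9,206

74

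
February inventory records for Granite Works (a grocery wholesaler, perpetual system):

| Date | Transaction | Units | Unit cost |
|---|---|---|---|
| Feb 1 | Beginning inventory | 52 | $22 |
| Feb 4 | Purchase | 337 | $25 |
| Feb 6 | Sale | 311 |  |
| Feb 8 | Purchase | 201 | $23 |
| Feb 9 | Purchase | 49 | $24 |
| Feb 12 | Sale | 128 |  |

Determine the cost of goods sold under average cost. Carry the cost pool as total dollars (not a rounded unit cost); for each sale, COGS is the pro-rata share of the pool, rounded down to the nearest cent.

After Feb 1: 52 on hand, pool $1,144.00 (≈ $22.0000 each)
After Feb 4: 389 on hand, pool $9,569.00 (≈ $24.5990 each)
Feb 6, sell 311: 311/389 × $9,569.00 → $7,650.28
After Feb 8: 279 on hand, pool $6,541.72 (≈ $23.4470 each)
After Feb 9: 328 on hand, pool $7,717.72 (≈ $23.5296 each)
Feb 12, sell 128: 128/328 × $7,717.72 → $3,011.79
Total COGS = $7,650.28 + $3,011.79 = $10,662.07
Ending inventory (cost pool remaining) = $4,705.93

COGS = $10,662.07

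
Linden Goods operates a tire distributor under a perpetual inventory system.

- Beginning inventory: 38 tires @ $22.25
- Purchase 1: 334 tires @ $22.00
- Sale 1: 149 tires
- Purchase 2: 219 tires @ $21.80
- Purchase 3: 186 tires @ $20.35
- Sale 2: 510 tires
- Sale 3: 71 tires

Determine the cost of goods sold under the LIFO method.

Sale 1 (149) [LIFO — newest first]: 149 @ $22.00 = $3,278.00
Sale 2 (510) [LIFO — newest first]: 186 @ $20.35 + 219 @ $21.80 + 105 @ $22.00 = $10,869.30
Sale 3 (71) [LIFO — newest first]: 71 @ $22.00 = $1,562.00
Total COGS = $3,278.00 + $10,869.30 + $1,562.00 = $15,709.30
Ending inventory: 38 @ $22.25 + 9 @ $22.00 = $1,043.50
Check: goods available $16,752.80 = COGS $15,709.30 + ending $1,043.50

COGS = $15,709.30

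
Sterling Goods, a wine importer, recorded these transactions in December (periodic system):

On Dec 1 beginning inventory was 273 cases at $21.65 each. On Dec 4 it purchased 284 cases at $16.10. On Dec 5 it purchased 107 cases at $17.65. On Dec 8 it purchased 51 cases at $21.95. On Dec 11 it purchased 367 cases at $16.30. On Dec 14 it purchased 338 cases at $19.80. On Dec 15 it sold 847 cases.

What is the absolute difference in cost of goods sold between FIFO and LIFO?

$242.35

FIFO COGS: 273 @ $21.65 + 284 @ $16.10 + 107 @ $17.65 + 51 @ $21.95 + 132 @ $16.30 = $15,642.45
LIFO COGS: 338 @ $19.80 + 367 @ $16.30 + 51 @ $21.95 + 91 @ $17.65 = $15,400.10
Difference = |$15,642.45 − $15,400.10| = $242.35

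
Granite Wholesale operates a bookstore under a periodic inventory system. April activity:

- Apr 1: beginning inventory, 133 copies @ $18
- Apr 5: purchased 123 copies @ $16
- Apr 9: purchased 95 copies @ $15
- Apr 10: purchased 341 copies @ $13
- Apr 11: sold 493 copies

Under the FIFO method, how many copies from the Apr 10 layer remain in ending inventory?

Apr 11, 493 sold [FIFO — oldest first]: 133 @ $18 + 123 @ $16 + 95 @ $15 + 142 @ $13 = $7,633
Ending inventory: 199 @ $13 = $2,587
Check: goods available $10,220 = COGS $7,633 + ending $2,587

199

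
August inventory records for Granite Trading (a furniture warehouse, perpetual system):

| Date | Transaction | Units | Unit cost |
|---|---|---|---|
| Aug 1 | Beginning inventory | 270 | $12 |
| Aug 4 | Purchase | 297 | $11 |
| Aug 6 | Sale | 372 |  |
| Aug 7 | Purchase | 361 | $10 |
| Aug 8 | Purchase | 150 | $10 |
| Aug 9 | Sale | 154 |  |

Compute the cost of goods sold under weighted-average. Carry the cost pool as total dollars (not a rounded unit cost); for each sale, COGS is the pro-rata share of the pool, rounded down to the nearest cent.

After Aug 1: 270 on hand, pool $3,240.00 (≈ $12.0000 each)
After Aug 4: 567 on hand, pool $6,507.00 (≈ $11.4762 each)
Aug 6, sell 372: 372/567 × $6,507.00 → $4,269.14
After Aug 7: 556 on hand, pool $5,847.86 (≈ $10.5177 each)
After Aug 8: 706 on hand, pool $7,347.86 (≈ $10.4077 each)
Aug 9, sell 154: 154/706 × $7,347.86 → $1,602.79
Total COGS = $4,269.14 + $1,602.79 = $5,871.93
Ending inventory (cost pool remaining) = $5,745.07
Check: goods available $11,617.00 = COGS $5,871.93 + ending $5,745.07

COGS = $5,871.93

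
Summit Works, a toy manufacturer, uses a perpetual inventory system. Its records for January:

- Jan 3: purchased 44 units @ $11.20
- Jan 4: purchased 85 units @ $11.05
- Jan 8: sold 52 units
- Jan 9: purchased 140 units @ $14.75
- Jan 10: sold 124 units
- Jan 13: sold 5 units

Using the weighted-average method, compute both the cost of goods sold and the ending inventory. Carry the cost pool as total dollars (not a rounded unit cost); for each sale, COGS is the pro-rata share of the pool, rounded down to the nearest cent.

After Jan 3: 44 on hand, pool $492.80 (≈ $11.2000 each)
After Jan 4: 129 on hand, pool $1,432.05 (≈ $11.1012 each)
Jan 8, sell 52: 52/129 × $1,432.05 → $577.26
After Jan 9: 217 on hand, pool $2,919.79 (≈ $13.4553 each)
Jan 10, sell 124: 124/217 × $2,919.79 → $1,668.45
Jan 13, sell 5: 5/93 × $1,251.34 → $67.27
Total COGS = $577.26 + $1,668.45 + $67.27 = $2,312.98
Ending inventory (cost pool remaining) = $1,184.07

COGS = $2,312.98; ending inventory = $1,184.07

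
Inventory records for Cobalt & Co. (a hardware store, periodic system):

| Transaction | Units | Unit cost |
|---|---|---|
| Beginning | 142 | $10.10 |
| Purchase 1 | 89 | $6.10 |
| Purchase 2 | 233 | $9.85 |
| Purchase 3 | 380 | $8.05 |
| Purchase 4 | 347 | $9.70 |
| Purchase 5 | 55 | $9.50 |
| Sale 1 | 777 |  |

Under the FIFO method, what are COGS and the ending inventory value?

COGS = $6,791.80; ending inventory = $4,427.75

Sale 1 (777) [FIFO — oldest first]: 142 @ $10.10 + 89 @ $6.10 + 233 @ $9.85 + 313 @ $8.05 = $6,791.80
Ending inventory: 67 @ $8.05 + 347 @ $9.70 + 55 @ $9.50 = $4,427.75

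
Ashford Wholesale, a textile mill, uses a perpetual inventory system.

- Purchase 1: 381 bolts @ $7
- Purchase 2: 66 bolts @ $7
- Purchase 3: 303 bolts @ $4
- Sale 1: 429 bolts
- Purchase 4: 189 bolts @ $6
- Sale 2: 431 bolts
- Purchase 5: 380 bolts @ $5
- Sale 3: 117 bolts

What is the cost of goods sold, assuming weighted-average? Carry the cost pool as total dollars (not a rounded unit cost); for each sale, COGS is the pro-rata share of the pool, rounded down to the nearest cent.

COGS = $5,613.99

After Purchase 1: 381 on hand, pool $2,667.00 (≈ $7.0000 each)
After Purchase 2: 447 on hand, pool $3,129.00 (≈ $7.0000 each)
After Purchase 3: 750 on hand, pool $4,341.00 (≈ $5.7880 each)
Sale 1, sell 429: 429/750 × $4,341.00 → $2,483.05
After Purchase 4: 510 on hand, pool $2,991.95 (≈ $5.8666 each)
Sale 2, sell 431: 431/510 × $2,991.95 → $2,528.49
After Purchase 5: 459 on hand, pool $2,363.46 (≈ $5.1492 each)
Sale 3, sell 117: 117/459 × $2,363.46 → $602.45
Total COGS = $2,483.05 + $2,528.49 + $602.45 = $5,613.99
Ending inventory (cost pool remaining) = $1,761.01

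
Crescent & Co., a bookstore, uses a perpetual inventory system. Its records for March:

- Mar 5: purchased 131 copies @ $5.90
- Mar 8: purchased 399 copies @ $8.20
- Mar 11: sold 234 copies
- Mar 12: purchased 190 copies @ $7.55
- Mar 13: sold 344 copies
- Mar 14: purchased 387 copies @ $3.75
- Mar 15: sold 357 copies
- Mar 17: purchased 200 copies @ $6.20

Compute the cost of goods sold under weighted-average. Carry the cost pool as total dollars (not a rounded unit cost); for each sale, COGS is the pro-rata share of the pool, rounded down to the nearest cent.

After Mar 5: 131 on hand, pool $772.90 (≈ $5.9000 each)
After Mar 8: 530 on hand, pool $4,044.70 (≈ $7.6315 each)
Mar 11, sell 234: 234/530 × $4,044.70 → $1,785.77
After Mar 12: 486 on hand, pool $3,693.43 (≈ $7.5997 each)
Mar 13, sell 344: 344/486 × $3,693.43 → $2,614.27
After Mar 14: 529 on hand, pool $2,530.41 (≈ $4.7834 each)
Mar 15, sell 357: 357/529 × $2,530.41 → $1,707.66
After Mar 17: 372 on hand, pool $2,062.75 (≈ $5.5450 each)
Total COGS = $1,785.77 + $2,614.27 + $1,707.66 = $6,107.70
Ending inventory (cost pool remaining) = $2,062.75

COGS = $6,107.70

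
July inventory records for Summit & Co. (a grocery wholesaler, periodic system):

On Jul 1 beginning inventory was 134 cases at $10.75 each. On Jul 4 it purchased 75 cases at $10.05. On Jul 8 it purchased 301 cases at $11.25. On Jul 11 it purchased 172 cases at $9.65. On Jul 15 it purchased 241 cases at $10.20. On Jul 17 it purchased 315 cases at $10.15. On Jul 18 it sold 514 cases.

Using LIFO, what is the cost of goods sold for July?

Jul 18, 514 sold [LIFO — newest first]: 315 @ $10.15 + 199 @ $10.20 = $5,227.05
Ending inventory: 134 @ $10.75 + 75 @ $10.05 + 301 @ $11.25 + 172 @ $9.65 + 42 @ $10.20 = $7,668.70

COGS = $5,227.05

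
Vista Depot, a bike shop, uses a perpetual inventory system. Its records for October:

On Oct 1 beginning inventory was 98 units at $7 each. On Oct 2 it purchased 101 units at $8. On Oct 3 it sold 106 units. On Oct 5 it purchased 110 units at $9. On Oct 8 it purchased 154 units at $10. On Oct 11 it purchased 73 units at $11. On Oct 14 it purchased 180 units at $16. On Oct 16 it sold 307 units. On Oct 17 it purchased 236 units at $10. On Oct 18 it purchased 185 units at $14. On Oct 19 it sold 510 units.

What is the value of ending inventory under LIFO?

Oct 3, 106 sold [LIFO — newest first]: 101 @ $8 + 5 @ $7 = $843
Oct 16, 307 sold [LIFO — newest first]: 180 @ $16 + 73 @ $11 + 54 @ $10 = $4,223
Oct 19, 510 sold [LIFO — newest first]: 185 @ $14 + 236 @ $10 + 89 @ $10 = $5,840
Total COGS = $843 + $4,223 + $5,840 = $10,906
Ending inventory: 93 @ $7 + 110 @ $9 + 11 @ $10 = $1,751
Check: goods available $12,657 = COGS $10,906 + ending $1,751

Ending inventory = $1,751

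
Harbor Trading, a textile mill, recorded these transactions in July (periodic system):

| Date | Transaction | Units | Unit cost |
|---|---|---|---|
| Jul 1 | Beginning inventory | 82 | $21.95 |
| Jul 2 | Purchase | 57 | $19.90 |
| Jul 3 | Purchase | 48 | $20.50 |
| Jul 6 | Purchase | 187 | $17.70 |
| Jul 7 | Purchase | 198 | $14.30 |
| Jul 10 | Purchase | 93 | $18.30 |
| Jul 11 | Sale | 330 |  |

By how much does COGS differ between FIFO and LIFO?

$1,225.70

FIFO COGS: 82 @ $21.95 + 57 @ $19.90 + 48 @ $20.50 + 143 @ $17.70 = $6,449.30
LIFO COGS: 93 @ $18.30 + 198 @ $14.30 + 39 @ $17.70 = $5,223.60
Difference = |$6,449.30 − $5,223.60| = $1,225.70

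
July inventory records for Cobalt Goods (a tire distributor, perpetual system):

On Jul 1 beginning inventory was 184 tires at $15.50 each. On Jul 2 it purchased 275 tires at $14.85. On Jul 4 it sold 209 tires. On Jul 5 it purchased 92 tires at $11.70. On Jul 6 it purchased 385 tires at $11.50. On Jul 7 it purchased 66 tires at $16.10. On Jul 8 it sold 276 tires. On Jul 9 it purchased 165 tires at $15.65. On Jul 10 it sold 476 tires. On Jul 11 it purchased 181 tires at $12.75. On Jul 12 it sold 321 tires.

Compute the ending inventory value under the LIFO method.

Ending inventory = $1,023.00

Jul 4, 209 sold [LIFO — newest first]: 209 @ $14.85 = $3,103.65
Jul 8, 276 sold [LIFO — newest first]: 66 @ $16.10 + 210 @ $11.50 = $3,477.60
Jul 10, 476 sold [LIFO — newest first]: 165 @ $15.65 + 175 @ $11.50 + 92 @ $11.70 + 44 @ $14.85 = $6,324.55
Jul 12, 321 sold [LIFO — newest first]: 181 @ $12.75 + 22 @ $14.85 + 118 @ $15.50 = $4,463.45
Total COGS = $3,103.65 + $3,477.60 + $6,324.55 + $4,463.45 = $17,369.25
Ending inventory: 66 @ $15.50 = $1,023.00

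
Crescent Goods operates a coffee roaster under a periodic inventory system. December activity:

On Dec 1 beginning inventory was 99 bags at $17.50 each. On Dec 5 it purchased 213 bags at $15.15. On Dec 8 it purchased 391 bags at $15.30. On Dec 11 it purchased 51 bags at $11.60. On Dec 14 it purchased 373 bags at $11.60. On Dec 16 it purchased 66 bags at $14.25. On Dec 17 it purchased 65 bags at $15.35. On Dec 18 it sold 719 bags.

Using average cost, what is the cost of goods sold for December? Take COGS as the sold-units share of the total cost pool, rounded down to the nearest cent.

COGS = $10,172.53

Dec 18, sell 719: 719/1258 × $17,798.40 → $10,172.53
Ending inventory (cost pool remaining) = $7,625.87
Check: goods available $17,798.40 = COGS $10,172.53 + ending $7,625.87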